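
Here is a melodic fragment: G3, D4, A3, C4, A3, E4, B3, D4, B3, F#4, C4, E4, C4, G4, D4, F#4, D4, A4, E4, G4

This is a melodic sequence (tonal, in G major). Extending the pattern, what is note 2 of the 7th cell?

Grouping in 4s, the 2nd note of each cell is D4, E4, F#4, G4, A4.
Extending up a 2nd: B4 → C5.

C5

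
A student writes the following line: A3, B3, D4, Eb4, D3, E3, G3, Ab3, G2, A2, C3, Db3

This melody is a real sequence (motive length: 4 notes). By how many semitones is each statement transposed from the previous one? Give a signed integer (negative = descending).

-7

With a 4-note motive the entries are A3, D3, G2, each down a 5th from the previous.
A3 to D3 spans -7 semitones.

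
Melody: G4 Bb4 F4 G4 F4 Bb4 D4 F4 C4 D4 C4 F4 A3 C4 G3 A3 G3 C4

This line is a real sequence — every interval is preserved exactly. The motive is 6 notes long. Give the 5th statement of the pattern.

B2 D3 A2 B2 A2 D3

With a 6-note motive the entries are G4, D4, A3, each down a 4th from the previous.
Carrying on: E3 → B2.
Statement 5 starts on B2 and keeps the same exact contour: B2 D3 A2 B2 A2 D3.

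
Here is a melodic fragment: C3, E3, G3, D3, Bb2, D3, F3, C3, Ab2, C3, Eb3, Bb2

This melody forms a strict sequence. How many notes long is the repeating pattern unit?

12 notes total. Splitting into 3 groups of 4:
C3 E3 G3 D3 | Bb2 D3 F3 C3 | Ab2 C3 Eb3 Bb2
That's a consistent down a 2nd shift per cell, and no other grouping gives one.

4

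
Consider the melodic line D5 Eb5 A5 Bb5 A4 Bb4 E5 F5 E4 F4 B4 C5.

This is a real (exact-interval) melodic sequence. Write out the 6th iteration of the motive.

C#3 D3 G#3 A3

Unit = 4 notes; the statements start on D5, A4, E4, moving down a 4th each time.
Continuing the starts: B3 → F#3 → C#3.
Statement 6 starts on C#3 and keeps the same exact contour: C#3 D3 G#3 A3.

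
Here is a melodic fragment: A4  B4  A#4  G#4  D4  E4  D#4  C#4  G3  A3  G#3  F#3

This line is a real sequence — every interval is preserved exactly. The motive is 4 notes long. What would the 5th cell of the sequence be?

With a 4-note motive the entries are A4, D4, G3, each down a 5th from the previous.
Carrying on: C3 → F2.
Statement 5 starts on F2 and keeps the same exact contour: F2 G2 F#2 E2.

F2 G2 F#2 E2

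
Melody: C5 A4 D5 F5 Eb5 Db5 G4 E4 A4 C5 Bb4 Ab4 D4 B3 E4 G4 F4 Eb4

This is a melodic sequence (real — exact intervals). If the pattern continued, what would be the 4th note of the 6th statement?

The unit is 6 notes. Position-4 pitches of the 3 shown cells: F5, C5, G4.
Each moves down a 4th. Continuing: D4 → A3 → E3.

E3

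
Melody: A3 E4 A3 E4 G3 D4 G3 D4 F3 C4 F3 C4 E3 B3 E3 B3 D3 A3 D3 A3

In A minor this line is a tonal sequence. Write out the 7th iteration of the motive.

B2 F3 B2 F3

With a 4-note motive the entries are A3, G3, F3, E3, D3, each down a 2nd from the previous.
Continuing the starts: C3 → B2.
So cell 7 is B2 F3 B2 F3.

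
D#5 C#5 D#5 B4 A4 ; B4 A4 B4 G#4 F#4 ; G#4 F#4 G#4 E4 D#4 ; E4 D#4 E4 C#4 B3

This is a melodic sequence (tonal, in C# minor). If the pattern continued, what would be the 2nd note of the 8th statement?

C#3

The unit is 5 notes. Position-2 pitches of the 4 shown cells: C#5, A4, F#4, D#4.
Extending down a 3rd: B3 → G#3 → E3 → C#3.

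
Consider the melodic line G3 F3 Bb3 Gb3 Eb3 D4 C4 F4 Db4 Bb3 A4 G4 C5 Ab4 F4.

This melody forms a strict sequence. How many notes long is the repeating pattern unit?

5

15 notes total. Splitting into 3 groups of 5:
G3 F3 Bb3 Gb3 Eb3 | D4 C4 F4 Db4 Bb3 | A4 G4 C5 Ab4 F4
Every group is a transposition up a 5th of the one before; no shorter unit works.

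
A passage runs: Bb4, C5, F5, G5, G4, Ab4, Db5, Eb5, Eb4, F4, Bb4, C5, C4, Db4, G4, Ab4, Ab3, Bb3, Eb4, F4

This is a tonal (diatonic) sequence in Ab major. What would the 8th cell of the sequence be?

With a 4-note motive the entries are Bb4, G4, Eb4, C4, Ab3, each down a 3rd from the previous.
Carrying on: F3 → Db3 → Bb2.
From Bb2 the diatonic shape gives Bb2 C3 F3 G3.

Bb2 C3 F3 G3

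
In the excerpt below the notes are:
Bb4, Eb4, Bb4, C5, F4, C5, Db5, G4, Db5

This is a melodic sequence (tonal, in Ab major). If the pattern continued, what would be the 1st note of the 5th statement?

With 3-note cells, note 1 of each statement runs Bb4, C5, Db5.
Carrying that up a 2nd forward: Eb5 → F5.

F5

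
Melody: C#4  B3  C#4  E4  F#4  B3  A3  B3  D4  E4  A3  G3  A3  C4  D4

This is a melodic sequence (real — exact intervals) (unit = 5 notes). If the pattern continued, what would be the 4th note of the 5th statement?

Ab3

The unit is 5 notes. Position-4 pitches of the 3 shown cells: E4, D4, C4.
Extending down a 2nd: Bb3 → Ab3.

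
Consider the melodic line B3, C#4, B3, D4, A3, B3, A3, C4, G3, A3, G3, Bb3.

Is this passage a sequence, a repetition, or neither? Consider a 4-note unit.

sequence

Each 4-note cell is the previous one transposed down a 2nd.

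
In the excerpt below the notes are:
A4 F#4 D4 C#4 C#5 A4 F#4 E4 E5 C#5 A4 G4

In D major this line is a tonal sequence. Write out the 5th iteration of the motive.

B5 G5 E5 D5

Taking 4-note groups, the heads are A4, C#5, E5: the pattern moves up a 3rd.
Carrying on: G5 → B5.
Statement 5 starts on B5 and keeps the same diatonic contour: B5 G5 E5 D5.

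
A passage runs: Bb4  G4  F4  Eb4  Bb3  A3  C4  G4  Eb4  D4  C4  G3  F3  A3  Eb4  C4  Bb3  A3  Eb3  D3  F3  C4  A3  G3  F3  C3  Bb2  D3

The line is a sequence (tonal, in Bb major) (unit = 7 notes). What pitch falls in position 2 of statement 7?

Grouping in 7s, the 2nd note of each cell is G4, Eb4, C4, A3.
Extending down a 3rd: F3 → D3 → Bb2.

Bb2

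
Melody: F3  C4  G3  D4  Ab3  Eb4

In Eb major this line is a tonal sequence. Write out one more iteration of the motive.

Bb3 F4

Taking 2-note groups, the heads are F3, G3, Ab3: the pattern moves up a 2nd.
From Bb3 the diatonic shape gives Bb3 F4.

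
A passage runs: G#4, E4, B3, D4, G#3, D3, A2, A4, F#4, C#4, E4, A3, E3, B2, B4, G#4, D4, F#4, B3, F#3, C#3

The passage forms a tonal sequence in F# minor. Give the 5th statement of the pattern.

D5 B4 F#4 A4 D4 A3 E3

Taking 7-note groups, the heads are G#4, A4, B4: the pattern moves up a 2nd.
Continuing the starts: C#5 → D5.
So cell 5 is D5 B4 F#4 A4 D4 A3 E3.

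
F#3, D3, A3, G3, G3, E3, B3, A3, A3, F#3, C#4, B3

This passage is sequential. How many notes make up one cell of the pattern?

4

There are 12 notes; a 4-note unit gives 3 cells:
F#3 D3 A3 G3 | G3 E3 B3 A3 | A3 F#3 C#4 B3
Every group is a transposition up a 2nd of the one before; no shorter unit works.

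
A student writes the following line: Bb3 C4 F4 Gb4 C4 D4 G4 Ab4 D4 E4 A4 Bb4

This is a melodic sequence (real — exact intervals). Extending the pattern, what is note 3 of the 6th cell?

The unit is 4 notes. Position-3 pitches of the 3 shown cells: F4, G4, A4.
Extending up a 2nd: B4 → C#5 → D#5.

D#5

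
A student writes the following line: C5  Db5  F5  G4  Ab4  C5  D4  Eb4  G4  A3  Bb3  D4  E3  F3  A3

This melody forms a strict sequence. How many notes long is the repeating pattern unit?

There are 15 notes; a 3-note unit gives 5 cells:
C5 Db5 F5 | G4 Ab4 C5 | D4 Eb4 G4 | A3 Bb3 D4 | E3 F3 A3
That's a consistent down a 4th shift per cell, and no other grouping gives one.

3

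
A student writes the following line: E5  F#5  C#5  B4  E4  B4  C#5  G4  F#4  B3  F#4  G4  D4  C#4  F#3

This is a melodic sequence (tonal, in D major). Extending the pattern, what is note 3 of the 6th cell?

B2

The unit is 5 notes. Position-3 pitches of the 3 shown cells: C#5, G4, D4.
Each moves down a 4th. Continuing: A3 → E3 → B2.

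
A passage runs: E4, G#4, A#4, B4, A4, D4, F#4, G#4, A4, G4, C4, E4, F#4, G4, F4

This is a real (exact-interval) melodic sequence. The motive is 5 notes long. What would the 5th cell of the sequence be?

Ab3 C4 D4 Eb4 Db4

Taking 5-note groups, the heads are E4, D4, C4: the pattern moves down a 2nd.
Extending down a 2nd: Bb3 → Ab3.
Statement 5 starts on Ab3 and keeps the same exact contour: Ab3 C4 D4 Eb4 Db4.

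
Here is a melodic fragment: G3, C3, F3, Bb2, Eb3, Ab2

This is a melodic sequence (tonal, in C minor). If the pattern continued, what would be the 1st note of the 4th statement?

With 2-note cells, note 1 of each statement runs G3, F3, Eb3.
From Eb3, down a 2nd gives D3.

D3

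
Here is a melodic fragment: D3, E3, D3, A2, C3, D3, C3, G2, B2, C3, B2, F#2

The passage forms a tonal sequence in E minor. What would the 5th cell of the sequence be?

Unit = 4 notes; the statements start on D3, C3, B2, moving down a 2nd each time.
Carrying on: A2 → G2.
So cell 5 is G2 A2 G2 D2.

G2 A2 G2 D2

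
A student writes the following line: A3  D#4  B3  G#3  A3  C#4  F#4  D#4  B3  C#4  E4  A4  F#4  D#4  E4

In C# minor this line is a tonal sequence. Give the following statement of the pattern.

G#4 C#5 A4 F#4 G#4

The 5-note cells begin on A3, C#4, E4 — each up a 3rd from the last.
Statement 4 starts on G#4 and keeps the same diatonic contour: G#4 C#5 A4 F#4 G#4.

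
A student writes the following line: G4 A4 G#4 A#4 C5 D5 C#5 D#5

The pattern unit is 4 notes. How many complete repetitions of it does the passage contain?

8 notes in groups of 4 gives 8/4 = 2 statements.
Starts: G4, C5 — each up a 4th.

2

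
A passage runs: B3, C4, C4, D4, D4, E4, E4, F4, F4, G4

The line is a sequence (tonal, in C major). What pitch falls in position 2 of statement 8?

With 2-note cells, note 2 of each statement runs C4, D4, E4, F4, G4.
Each moves up a 2nd. Continuing: A4 → B4 → C5.

C5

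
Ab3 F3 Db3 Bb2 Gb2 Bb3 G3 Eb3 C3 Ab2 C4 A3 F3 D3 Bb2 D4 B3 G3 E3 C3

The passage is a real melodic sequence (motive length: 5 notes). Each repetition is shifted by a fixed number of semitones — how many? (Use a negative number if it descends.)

2

The 5-note cells begin on Ab3, Bb3, C4, D4 — each up a 2nd from the last.
Ab3 to Bb3 spans +2 semitones.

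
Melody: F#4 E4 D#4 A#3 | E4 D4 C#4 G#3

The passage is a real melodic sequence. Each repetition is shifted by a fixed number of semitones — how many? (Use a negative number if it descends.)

-2

Taking 4-note groups, the heads are F#4, E4: the pattern moves down a 2nd.
F#4→E4 is 64 − 66 = -2 semitones.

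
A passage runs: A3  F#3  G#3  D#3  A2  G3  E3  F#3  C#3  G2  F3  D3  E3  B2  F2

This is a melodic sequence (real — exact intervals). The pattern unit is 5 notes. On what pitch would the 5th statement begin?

The 5-note cells begin on A3, G3, F3 — each down a 2nd from the last.
Continuing: Eb3 → Db3. Statement 5 starts on Db3.

Db3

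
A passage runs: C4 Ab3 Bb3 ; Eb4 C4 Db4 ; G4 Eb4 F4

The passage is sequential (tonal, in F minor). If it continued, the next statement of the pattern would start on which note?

With a 3-note motive the entries are C4, Eb4, G4, each up a 3rd from the previous.
The next head, up a 3rd from G4, is Bb4.

Bb4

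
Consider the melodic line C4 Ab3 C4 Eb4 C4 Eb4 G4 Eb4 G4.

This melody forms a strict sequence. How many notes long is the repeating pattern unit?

There are 9 notes; a 3-note unit gives 3 cells:
C4 Ab3 C4 | Eb4 C4 Eb4 | G4 Eb4 G4
Every group is a transposition up a 3rd of the one before; no shorter unit works.

3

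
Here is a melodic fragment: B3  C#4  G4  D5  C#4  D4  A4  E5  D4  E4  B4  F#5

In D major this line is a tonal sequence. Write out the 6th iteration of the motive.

Unit = 4 notes; the statements start on B3, C#4, D4, moving up a 2nd each time.
Continuing the starts: E4 → F#4 → G4.
From G4 the diatonic shape gives G4 A4 E5 B5.

G4 A4 E5 B5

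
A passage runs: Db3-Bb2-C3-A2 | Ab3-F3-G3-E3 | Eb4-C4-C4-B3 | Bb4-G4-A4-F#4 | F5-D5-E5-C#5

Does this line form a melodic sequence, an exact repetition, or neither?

neither

Note 3 of cell 3 is C4; if this were a sequence it would be D4. No unit length gives a consistent transposition pattern.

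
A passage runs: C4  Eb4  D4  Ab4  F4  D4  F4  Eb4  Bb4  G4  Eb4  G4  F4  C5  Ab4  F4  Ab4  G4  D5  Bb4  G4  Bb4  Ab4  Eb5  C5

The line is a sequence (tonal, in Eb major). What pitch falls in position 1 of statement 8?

With 5-note cells, note 1 of each statement runs C4, D4, Eb4, F4, G4.
Carrying that up a 2nd forward: Ab4 → Bb4 → C5.

C5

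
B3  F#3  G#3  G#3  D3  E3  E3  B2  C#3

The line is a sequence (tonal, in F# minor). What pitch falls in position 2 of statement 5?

E2

With 3-note cells, note 2 of each statement runs F#3, D3, B2.
Carrying that down a 3rd forward: G#2 → E2.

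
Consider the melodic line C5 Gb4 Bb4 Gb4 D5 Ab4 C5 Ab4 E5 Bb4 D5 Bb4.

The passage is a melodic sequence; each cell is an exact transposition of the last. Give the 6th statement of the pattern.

A#5 E5 G#5 E5

Unit = 4 notes; the statements start on C5, D5, E5, moving up a 2nd each time.
Carrying on: F#5 → G#5 → A#5.
Statement 6 starts on A#5 and keeps the same exact contour: A#5 E5 G#5 E5.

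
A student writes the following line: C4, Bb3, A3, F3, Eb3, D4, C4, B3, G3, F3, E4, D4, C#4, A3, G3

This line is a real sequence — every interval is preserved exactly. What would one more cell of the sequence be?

The 5-note cells begin on C4, D4, E4 — each up a 2nd from the last.
So cell 4 is F#4 E4 D#4 B3 A3.

F#4 E4 D#4 B3 A3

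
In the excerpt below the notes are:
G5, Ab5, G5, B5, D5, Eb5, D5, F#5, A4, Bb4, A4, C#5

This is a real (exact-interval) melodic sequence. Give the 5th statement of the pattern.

B3 C4 B3 D#4

With a 4-note motive the entries are G5, D5, A4, each down a 4th from the previous.
Extending down a 4th: E4 → B3.
Statement 5 starts on B3 and keeps the same exact contour: B3 C4 B3 D#4.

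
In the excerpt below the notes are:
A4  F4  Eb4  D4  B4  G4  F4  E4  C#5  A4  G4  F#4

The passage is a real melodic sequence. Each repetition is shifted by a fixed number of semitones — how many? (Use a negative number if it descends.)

2

The 4-note cells begin on A4, B4, C#5 — each up a 2nd from the last.
A4 to B4 spans +2 semitones.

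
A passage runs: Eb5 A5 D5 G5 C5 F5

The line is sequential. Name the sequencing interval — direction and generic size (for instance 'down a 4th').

down a 2nd

Taking 2-note groups, the heads are Eb5, D5, C5: the pattern moves down a 2nd.
From Eb5 to D5: down a 2nd.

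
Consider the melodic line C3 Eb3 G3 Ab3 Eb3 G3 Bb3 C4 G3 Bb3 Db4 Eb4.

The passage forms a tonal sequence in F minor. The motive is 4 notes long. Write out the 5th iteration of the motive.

Unit = 4 notes; the statements start on C3, Eb3, G3, moving up a 3rd each time.
Carrying on: Bb3 → Db4.
So cell 5 is Db4 F4 Ab4 Bb4.

Db4 F4 Ab4 Bb4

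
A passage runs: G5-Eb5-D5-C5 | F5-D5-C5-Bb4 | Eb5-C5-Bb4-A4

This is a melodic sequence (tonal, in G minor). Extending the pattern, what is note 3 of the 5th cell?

G4

With 4-note cells, note 3 of each statement runs D5, C5, Bb4.
Extending down a 2nd: A4 → G4.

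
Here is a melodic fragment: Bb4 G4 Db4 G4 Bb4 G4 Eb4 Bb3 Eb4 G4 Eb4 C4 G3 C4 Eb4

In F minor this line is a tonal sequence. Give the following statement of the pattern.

C4 Ab3 Eb3 Ab3 C4

Taking 5-note groups, the heads are Bb4, G4, Eb4: the pattern moves down a 3rd.
So cell 4 is C4 Ab3 Eb3 Ab3 C4.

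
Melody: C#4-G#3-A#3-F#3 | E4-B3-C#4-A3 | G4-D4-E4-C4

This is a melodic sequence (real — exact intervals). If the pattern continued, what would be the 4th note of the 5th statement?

With 4-note cells, note 4 of each statement runs F#3, A3, C4.
Carrying that up a 3rd forward: Eb4 → Gb4.

Gb4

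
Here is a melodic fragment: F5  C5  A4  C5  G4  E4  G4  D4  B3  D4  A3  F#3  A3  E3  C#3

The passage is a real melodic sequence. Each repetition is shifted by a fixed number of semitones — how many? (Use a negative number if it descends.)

-5

The 3-note cells begin on F5, C5, G4, D4, A3 — each down a 4th from the last.
F5 to C5 spans -5 semitones.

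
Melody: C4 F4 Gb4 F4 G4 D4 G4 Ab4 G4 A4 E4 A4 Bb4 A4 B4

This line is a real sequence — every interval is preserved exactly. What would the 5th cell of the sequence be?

G#4 C#5 D5 C#5 D#5

Taking 5-note groups, the heads are C4, D4, E4: the pattern moves up a 2nd.
Continuing the starts: F#4 → G#4.
So cell 5 is G#4 C#5 D5 C#5 D#5.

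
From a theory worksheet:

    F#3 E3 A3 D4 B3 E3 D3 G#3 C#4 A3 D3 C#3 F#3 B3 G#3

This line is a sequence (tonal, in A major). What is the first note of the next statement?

C#3

Taking 5-note groups, the heads are F#3, E3, D3: the pattern moves down a 2nd.
The next head, down a 2nd from D3, is C#3.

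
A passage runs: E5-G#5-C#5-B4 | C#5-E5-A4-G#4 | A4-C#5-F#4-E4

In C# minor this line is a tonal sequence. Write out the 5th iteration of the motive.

Unit = 4 notes; the statements start on E5, C#5, A4, moving down a 3rd each time.
Carrying on: F#4 → D#4.
From D#4 the diatonic shape gives D#4 F#4 B3 A3.

D#4 F#4 B3 A3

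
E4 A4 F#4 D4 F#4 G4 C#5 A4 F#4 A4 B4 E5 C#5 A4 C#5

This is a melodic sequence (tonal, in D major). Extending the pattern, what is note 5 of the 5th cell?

G5

The unit is 5 notes. Position-5 pitches of the 3 shown cells: F#4, A4, C#5.
Carrying that up a 3rd forward: E5 → G5.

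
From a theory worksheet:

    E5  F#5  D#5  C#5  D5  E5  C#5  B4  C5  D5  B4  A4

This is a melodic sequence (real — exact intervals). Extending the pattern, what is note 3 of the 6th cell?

With 4-note cells, note 3 of each statement runs D#5, C#5, B4.
Carrying that down a 2nd forward: A4 → G4 → F4.

F4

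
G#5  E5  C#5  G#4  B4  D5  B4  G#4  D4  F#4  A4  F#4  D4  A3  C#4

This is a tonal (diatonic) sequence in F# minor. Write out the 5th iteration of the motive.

B3 G#3 E3 B2 D3

Taking 5-note groups, the heads are G#5, D5, A4: the pattern moves down a 4th.
Extending down a 4th: E4 → B3.
From B3 the diatonic shape gives B3 G#3 E3 B2 D3.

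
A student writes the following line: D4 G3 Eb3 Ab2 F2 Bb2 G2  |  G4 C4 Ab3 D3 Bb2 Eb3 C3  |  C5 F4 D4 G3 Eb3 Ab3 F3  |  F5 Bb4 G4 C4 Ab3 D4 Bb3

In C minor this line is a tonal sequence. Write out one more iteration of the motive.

Unit = 7 notes; the statements start on D4, G4, C5, F5, moving up a 4th each time.
From Bb5 the diatonic shape gives Bb5 Eb5 C5 F4 D4 G4 Eb4.

Bb5 Eb5 C5 F4 D4 G4 Eb4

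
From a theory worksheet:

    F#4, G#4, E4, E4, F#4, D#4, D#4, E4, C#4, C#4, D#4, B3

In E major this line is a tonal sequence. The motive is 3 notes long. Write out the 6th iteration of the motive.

Unit = 3 notes; the statements start on F#4, E4, D#4, C#4, moving down a 2nd each time.
Continuing the starts: B3 → A3.
From A3 the diatonic shape gives A3 B3 G#3.

A3 B3 G#3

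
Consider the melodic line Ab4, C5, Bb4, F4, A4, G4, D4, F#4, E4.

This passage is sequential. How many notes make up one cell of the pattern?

3

There are 9 notes; a 3-note unit gives 3 cells:
Ab4 C5 Bb4 | F4 A4 G4 | D4 F#4 E4
Each cell is the previous one down a 3rd — so the unit is 3 notes.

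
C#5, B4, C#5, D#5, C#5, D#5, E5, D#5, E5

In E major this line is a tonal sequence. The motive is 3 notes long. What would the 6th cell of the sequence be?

A5 G#5 A5

With a 3-note motive the entries are C#5, D#5, E5, each up a 2nd from the previous.
Extending up a 2nd: F#5 → G#5 → A5.
From A5 the diatonic shape gives A5 G#5 A5.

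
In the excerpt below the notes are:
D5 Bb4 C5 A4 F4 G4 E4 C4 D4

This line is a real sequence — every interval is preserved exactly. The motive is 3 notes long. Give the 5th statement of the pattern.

F#3 D3 E3

The 3-note cells begin on D5, A4, E4 — each down a 4th from the last.
Extending down a 4th: B3 → F#3.
Statement 5 starts on F#3 and keeps the same exact contour: F#3 D3 E3.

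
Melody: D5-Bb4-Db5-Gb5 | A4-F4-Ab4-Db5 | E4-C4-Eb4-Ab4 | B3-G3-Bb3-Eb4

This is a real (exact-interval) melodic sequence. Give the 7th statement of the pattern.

G#2 E2 G2 C3

With a 4-note motive the entries are D5, A4, E4, B3, each down a 4th from the previous.
Carrying on: F#3 → C#3 → G#2.
From G#2 the exact shape gives G#2 E2 G2 C3.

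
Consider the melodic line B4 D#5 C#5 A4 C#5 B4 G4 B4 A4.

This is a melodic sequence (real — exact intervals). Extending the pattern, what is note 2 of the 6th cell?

Grouping in 3s, the 2nd note of each cell is D#5, C#5, B4.
Carrying that down a 2nd forward: A4 → G4 → F4.

F4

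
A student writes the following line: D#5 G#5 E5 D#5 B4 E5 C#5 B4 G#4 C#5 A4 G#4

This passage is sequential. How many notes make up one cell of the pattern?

4

12 notes total. Splitting into 3 groups of 4:
D#5 G#5 E5 D#5 | B4 E5 C#5 B4 | G#4 C#5 A4 G#4
Every group is a transposition down a 3rd of the one before; no shorter unit works.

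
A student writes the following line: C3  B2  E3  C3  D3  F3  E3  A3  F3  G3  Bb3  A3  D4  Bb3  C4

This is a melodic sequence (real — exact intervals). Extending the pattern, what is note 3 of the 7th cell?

Grouping in 5s, the 3rd note of each cell is E3, A3, D4.
Extending up a 4th: G4 → C5 → F5 → Bb5.

Bb5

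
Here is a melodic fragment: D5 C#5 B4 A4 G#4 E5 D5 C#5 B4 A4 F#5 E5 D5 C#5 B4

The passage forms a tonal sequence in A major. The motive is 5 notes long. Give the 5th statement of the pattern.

Taking 5-note groups, the heads are D5, E5, F#5: the pattern moves up a 2nd.
Carrying on: G#5 → A5.
Statement 5 starts on A5 and keeps the same diatonic contour: A5 G#5 F#5 E5 D5.

A5 G#5 F#5 E5 D5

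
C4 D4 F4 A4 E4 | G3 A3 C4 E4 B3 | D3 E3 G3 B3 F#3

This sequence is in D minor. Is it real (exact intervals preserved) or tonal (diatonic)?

Each cell has the same semitone pattern (2, 3, 4, -5) — intervals are preserved exactly.
And B3 lies outside D minor, so the sequence is real rather than tonal.

real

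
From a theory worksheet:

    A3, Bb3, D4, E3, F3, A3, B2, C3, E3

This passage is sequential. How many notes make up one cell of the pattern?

There are 9 notes; a 3-note unit gives 3 cells:
A3 Bb3 D4 | E3 F3 A3 | B2 C3 E3
Every group is a transposition down a 4th of the one before; no shorter unit works.

3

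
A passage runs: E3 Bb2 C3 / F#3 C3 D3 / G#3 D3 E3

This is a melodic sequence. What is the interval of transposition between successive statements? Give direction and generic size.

With a 3-note motive the entries are E3, F#3, G#3, each up a 2nd from the previous.
From E3 to F#3: up a 2nd.

up a 2nd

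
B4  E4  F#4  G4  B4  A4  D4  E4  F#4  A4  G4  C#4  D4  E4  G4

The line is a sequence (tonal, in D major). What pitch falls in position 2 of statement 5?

A3

With 5-note cells, note 2 of each statement runs E4, D4, C#4.
Extending down a 2nd: B3 → A3.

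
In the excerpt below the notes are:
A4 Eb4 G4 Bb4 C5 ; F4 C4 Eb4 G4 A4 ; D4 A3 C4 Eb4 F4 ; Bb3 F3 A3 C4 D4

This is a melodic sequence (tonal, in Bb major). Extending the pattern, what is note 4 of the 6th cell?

Grouping in 5s, the 4th note of each cell is Bb4, G4, Eb4, C4.
Each moves down a 3rd. Continuing: A3 → F3.

F3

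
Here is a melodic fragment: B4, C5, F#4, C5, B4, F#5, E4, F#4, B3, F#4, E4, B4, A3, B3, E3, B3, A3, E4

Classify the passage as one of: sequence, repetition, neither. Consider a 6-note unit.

sequence

Each 6-note cell is the previous one transposed down a 5th.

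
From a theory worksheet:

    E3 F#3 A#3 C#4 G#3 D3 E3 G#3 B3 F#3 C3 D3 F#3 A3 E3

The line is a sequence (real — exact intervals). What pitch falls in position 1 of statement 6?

Grouping in 5s, the 1st note of each cell is E3, D3, C3.
Extending down a 2nd: Bb2 → Ab2 → Gb2.

Gb2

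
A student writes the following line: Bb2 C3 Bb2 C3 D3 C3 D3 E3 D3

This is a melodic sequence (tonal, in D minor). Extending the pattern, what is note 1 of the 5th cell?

F3

The unit is 3 notes. Position-1 pitches of the 3 shown cells: Bb2, C3, D3.
Extending up a 2nd: E3 → F3.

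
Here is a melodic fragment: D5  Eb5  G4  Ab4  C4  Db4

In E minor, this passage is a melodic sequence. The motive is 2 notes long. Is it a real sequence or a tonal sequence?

real

Each cell has the same semitone pattern (1,) — intervals are preserved exactly.
And Eb5 lies outside E minor, so the sequence is real rather than tonal.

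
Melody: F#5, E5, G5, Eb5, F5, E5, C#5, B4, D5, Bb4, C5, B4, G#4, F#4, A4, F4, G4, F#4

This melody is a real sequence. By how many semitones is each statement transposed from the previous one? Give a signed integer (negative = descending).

The 6-note cells begin on F#5, C#5, G#4 — each down a 4th from the last.
F#5 to C#5 spans -5 semitones.

-5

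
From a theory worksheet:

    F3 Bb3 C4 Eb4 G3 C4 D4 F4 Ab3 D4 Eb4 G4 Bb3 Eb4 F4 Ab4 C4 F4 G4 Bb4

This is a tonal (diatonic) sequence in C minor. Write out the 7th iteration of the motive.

Eb4 Ab4 Bb4 D5

The 4-note cells begin on F3, G3, Ab3, Bb3, C4 — each up a 2nd from the last.
Extending up a 2nd: D4 → Eb4.
So cell 7 is Eb4 Ab4 Bb4 D5.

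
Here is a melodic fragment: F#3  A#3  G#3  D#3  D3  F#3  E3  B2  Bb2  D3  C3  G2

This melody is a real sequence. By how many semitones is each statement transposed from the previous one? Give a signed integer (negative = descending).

Unit = 4 notes; the statements start on F#3, D3, Bb2, moving down a 3rd each time.
F#3 to D3 spans -4 semitones.

-4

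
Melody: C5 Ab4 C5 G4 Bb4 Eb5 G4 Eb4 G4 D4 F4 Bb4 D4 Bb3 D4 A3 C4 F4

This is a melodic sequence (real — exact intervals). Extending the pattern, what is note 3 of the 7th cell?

F#2

The unit is 6 notes. Position-3 pitches of the 3 shown cells: C5, G4, D4.
Extending down a 4th: A3 → E3 → B2 → F#2.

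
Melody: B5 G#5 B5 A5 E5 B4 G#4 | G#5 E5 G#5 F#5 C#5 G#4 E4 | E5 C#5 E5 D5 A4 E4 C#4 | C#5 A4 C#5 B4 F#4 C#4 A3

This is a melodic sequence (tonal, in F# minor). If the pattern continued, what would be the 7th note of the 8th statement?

G#2

The unit is 7 notes. Position-7 pitches of the 4 shown cells: G#4, E4, C#4, A3.
Each moves down a 3rd. Continuing: F#3 → D3 → B2 → G#2.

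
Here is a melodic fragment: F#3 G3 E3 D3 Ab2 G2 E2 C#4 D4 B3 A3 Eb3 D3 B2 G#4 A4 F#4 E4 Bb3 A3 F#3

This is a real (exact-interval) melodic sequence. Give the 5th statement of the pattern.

A#5 B5 G#5 F#5 C5 B4 G#4

The 7-note cells begin on F#3, C#4, G#4 — each up a 5th from the last.
Continuing the starts: D#5 → A#5.
So cell 5 is A#5 B5 G#5 F#5 C5 B4 G#4.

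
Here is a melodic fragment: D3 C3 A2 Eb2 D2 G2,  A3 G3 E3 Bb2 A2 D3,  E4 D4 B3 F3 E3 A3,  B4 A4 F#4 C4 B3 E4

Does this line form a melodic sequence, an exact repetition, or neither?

Each 6-note cell is the previous one transposed up a 5th.

sequence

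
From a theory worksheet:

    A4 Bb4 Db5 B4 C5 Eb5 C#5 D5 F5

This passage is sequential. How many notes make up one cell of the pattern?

3

Try groups of 3 (3 cells in 9 notes):
A4 Bb4 Db5 | B4 C5 Eb5 | C#5 D5 F5
Each cell is the previous one up a 2nd — so the unit is 3 notes.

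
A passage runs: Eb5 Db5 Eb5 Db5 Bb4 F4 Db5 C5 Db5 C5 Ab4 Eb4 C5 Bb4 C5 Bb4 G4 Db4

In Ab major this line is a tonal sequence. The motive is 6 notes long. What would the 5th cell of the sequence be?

The 6-note cells begin on Eb5, Db5, C5 — each down a 2nd from the last.
Carrying on: Bb4 → Ab4.
Statement 5 starts on Ab4 and keeps the same diatonic contour: Ab4 G4 Ab4 G4 Eb4 Bb3.

Ab4 G4 Ab4 G4 Eb4 Bb3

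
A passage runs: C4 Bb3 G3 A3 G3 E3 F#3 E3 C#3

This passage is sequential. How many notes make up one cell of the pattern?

3

There are 9 notes; a 3-note unit gives 3 cells:
C4 Bb3 G3 | A3 G3 E3 | F#3 E3 C#3
That's a consistent down a 3rd shift per cell, and no other grouping gives one.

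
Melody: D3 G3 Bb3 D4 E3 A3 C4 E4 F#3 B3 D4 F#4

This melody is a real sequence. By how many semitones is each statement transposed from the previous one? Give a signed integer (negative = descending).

2

With a 4-note motive the entries are D3, E3, F#3, each up a 2nd from the previous.
D3→E3 is 52 − 50 = 2 semitones.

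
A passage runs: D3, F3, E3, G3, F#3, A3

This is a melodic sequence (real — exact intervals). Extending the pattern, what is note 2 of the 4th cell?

B3

The unit is 2 notes. Position-2 pitches of the 3 shown cells: F3, G3, A3.
Each moves up a 2nd; the next is B3.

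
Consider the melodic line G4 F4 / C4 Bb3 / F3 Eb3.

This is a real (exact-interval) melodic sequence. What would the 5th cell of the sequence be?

Unit = 2 notes; the statements start on G4, C4, F3, moving down a 5th each time.
Carrying on: Bb2 → Eb2.
Statement 5 starts on Eb2 and keeps the same exact contour: Eb2 Db2.

Eb2 Db2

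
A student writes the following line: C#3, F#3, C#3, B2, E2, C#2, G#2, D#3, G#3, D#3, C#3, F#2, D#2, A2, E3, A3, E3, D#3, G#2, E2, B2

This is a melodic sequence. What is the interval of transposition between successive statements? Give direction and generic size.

up a 2nd

The 7-note cells begin on C#3, D#3, E3 — each up a 2nd from the last.
From C#3 to D#3: up a 2nd.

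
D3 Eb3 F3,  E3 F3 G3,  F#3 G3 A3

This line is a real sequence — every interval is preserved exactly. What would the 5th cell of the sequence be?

Unit = 3 notes; the statements start on D3, E3, F#3, moving up a 2nd each time.
Extending up a 2nd: G#3 → A#3.
So cell 5 is A#3 B3 C#4.

A#3 B3 C#4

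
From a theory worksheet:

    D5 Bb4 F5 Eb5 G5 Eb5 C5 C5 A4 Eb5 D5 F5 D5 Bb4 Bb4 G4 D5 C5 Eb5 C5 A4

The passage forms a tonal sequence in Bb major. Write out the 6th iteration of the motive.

Taking 7-note groups, the heads are D5, C5, Bb4: the pattern moves down a 2nd.
Extending down a 2nd: A4 → G4 → F4.
So cell 6 is F4 D4 A4 G4 Bb4 G4 Eb4.

F4 D4 A4 G4 Bb4 G4 Eb4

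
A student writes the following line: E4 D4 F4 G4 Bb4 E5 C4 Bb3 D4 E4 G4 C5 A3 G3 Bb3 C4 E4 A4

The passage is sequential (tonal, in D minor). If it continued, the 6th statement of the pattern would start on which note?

Bb2

Unit = 6 notes; the statements start on E4, C4, A3, moving down a 3rd each time.
Continuing: F3 → D3 → Bb2. Statement 6 starts on Bb2.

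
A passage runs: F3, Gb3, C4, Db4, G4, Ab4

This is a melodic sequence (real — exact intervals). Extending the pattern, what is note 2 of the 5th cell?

With 2-note cells, note 2 of each statement runs Gb3, Db4, Ab4.
Each moves up a 5th. Continuing: Eb5 → Bb5.

Bb5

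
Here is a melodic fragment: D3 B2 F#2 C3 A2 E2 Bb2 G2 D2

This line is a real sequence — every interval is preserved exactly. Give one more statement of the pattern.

The 3-note cells begin on D3, C3, Bb2 — each down a 2nd from the last.
Statement 4 starts on Ab2 and keeps the same exact contour: Ab2 F2 C2.

Ab2 F2 C2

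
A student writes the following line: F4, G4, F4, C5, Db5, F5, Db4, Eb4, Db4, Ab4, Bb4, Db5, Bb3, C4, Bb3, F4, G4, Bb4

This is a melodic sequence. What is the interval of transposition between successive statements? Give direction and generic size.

down a 3rd

The 6-note cells begin on F4, Db4, Bb3 — each down a 3rd from the last.
From F4 to Db4: down a 3rd.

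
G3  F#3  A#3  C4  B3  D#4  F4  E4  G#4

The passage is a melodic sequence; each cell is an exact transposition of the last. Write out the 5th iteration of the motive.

Eb5 D5 F#5

Unit = 3 notes; the statements start on G3, C4, F4, moving up a 4th each time.
Continuing the starts: Bb4 → Eb5.
So cell 5 is Eb5 D5 F#5.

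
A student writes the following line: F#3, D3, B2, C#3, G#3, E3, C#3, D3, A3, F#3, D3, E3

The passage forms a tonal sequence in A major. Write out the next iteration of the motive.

B3 G#3 E3 F#3

The 4-note cells begin on F#3, G#3, A3 — each up a 2nd from the last.
So cell 4 is B3 G#3 E3 F#3.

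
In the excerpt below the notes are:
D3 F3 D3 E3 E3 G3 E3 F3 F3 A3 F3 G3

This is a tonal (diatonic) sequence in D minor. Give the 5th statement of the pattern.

A3 C4 A3 Bb3

Unit = 4 notes; the statements start on D3, E3, F3, moving up a 2nd each time.
Extending up a 2nd: G3 → A3.
Statement 5 starts on A3 and keeps the same diatonic contour: A3 C4 A3 Bb3.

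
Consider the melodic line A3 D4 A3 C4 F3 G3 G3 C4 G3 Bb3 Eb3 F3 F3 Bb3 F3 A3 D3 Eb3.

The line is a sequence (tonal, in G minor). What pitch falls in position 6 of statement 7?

The unit is 6 notes. Position-6 pitches of the 3 shown cells: G3, F3, Eb3.
Each moves down a 2nd. Continuing: D3 → C3 → Bb2 → A2.

A2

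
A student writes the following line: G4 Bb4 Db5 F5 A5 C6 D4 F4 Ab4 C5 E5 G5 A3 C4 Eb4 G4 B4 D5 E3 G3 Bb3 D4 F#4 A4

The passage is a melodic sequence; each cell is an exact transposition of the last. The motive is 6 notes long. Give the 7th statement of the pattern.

The 6-note cells begin on G4, D4, A3, E3 — each down a 4th from the last.
Extending down a 4th: B2 → F#2 → C#2.
So cell 7 is C#2 E2 G2 B2 D#3 F#3.

C#2 E2 G2 B2 D#3 F#3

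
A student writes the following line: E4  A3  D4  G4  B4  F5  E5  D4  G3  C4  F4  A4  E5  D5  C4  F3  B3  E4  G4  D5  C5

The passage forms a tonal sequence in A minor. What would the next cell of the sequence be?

With a 7-note motive the entries are E4, D4, C4, each down a 2nd from the previous.
From B3 the diatonic shape gives B3 E3 A3 D4 F4 C5 B4.

B3 E3 A3 D4 F4 C5 B4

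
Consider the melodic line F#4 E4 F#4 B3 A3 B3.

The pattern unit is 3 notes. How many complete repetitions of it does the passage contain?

6 notes in groups of 3 gives 6/3 = 2 statements.
Starts: F#4, B3 — each down a 5th.

2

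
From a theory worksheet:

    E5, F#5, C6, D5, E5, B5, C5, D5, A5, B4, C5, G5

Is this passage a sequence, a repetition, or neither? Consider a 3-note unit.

sequence

Each 3-note cell is the previous one transposed down a 2nd.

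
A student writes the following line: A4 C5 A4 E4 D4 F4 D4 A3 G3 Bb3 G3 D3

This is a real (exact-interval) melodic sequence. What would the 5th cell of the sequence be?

F2 Ab2 F2 C2

Unit = 4 notes; the statements start on A4, D4, G3, moving down a 5th each time.
Carrying on: C3 → F2.
So cell 5 is F2 Ab2 F2 C2.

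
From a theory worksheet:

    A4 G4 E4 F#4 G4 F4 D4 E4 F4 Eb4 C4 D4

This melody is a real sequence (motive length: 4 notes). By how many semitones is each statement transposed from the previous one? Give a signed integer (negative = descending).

-2

With a 4-note motive the entries are A4, G4, F4, each down a 2nd from the previous.
A4→G4 is 67 − 69 = -2 semitones.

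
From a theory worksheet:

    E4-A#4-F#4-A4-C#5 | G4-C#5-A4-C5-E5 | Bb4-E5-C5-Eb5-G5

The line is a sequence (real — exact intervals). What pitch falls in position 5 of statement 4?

Bb5

The unit is 5 notes. Position-5 pitches of the 3 shown cells: C#5, E5, G5.
One more up a 3rd gives Bb5.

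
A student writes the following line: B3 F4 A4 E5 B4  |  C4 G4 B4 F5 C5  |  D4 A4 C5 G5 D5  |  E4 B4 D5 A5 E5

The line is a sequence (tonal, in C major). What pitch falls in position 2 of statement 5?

Grouping in 5s, the 2nd note of each cell is F4, G4, A4, B4.
Each moves up a 2nd; the next is C5.

C5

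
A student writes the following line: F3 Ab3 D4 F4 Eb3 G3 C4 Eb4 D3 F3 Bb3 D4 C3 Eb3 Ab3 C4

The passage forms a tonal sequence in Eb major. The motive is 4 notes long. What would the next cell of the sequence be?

Bb2 D3 G3 Bb3

With a 4-note motive the entries are F3, Eb3, D3, C3, each down a 2nd from the previous.
Statement 5 starts on Bb2 and keeps the same diatonic contour: Bb2 D3 G3 Bb3.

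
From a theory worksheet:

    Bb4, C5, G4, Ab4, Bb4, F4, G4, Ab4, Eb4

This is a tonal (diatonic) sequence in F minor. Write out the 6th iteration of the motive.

With a 3-note motive the entries are Bb4, Ab4, G4, each down a 2nd from the previous.
Carrying on: F4 → Eb4 → Db4.
So cell 6 is Db4 Eb4 Bb3.

Db4 Eb4 Bb3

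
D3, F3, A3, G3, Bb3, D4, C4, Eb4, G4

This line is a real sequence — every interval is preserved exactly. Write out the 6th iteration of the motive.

Eb5 Gb5 Bb5

The 3-note cells begin on D3, G3, C4 — each up a 4th from the last.
Extending up a 4th: F4 → Bb4 → Eb5.
From Eb5 the exact shape gives Eb5 Gb5 Bb5.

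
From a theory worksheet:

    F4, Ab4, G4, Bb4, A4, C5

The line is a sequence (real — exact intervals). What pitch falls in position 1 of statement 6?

Grouping in 2s, the 1st note of each cell is F4, G4, A4.
Extending up a 2nd: B4 → C#5 → D#5.

D#5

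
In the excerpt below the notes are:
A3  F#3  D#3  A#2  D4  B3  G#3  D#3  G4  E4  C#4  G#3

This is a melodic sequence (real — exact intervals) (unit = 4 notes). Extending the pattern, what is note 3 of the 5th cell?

B4

Grouping in 4s, the 3rd note of each cell is D#3, G#3, C#4.
Each moves up a 4th. Continuing: F#4 → B4.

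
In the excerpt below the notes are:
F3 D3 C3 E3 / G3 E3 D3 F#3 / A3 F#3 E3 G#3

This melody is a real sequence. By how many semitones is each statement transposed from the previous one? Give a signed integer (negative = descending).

2

The 4-note cells begin on F3, G3, A3 — each up a 2nd from the last.
F3→G3 is 55 − 53 = 2 semitones.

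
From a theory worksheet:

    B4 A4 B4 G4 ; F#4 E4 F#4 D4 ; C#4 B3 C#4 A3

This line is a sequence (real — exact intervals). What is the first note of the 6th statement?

With a 4-note motive the entries are B4, F#4, C#4, each down a 4th from the previous.
Extending the heads down a 4th: G#3 → D#3 → A#2.

A#2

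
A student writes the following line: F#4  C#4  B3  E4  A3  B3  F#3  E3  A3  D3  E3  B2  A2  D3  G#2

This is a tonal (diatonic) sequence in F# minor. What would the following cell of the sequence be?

With a 5-note motive the entries are F#4, B3, E3, each down a 5th from the previous.
Statement 4 starts on A2 and keeps the same diatonic contour: A2 E2 D2 G#2 C#2.

A2 E2 D2 G#2 C#2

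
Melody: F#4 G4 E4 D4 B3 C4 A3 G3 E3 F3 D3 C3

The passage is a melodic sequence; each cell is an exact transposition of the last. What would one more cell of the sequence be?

A2 Bb2 G2 F2

Taking 4-note groups, the heads are F#4, B3, E3: the pattern moves down a 5th.
Statement 4 starts on A2 and keeps the same exact contour: A2 Bb2 G2 F2.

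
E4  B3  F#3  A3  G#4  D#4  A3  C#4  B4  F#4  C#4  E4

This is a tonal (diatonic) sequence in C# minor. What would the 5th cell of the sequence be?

F#5 C#5 G#4 B4

With a 4-note motive the entries are E4, G#4, B4, each up a 3rd from the previous.
Extending up a 3rd: D#5 → F#5.
So cell 5 is F#5 C#5 G#4 B4.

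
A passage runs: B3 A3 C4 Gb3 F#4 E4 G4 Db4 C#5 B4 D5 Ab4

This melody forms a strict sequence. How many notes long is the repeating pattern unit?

4

There are 12 notes; a 4-note unit gives 3 cells:
B3 A3 C4 Gb3 | F#4 E4 G4 Db4 | C#5 B4 D5 Ab4
That's a consistent up a 5th shift per cell, and no other grouping gives one.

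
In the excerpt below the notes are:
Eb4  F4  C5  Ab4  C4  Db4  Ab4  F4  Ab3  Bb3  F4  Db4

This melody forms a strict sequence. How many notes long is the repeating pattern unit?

4

Try groups of 4 (3 cells in 12 notes):
Eb4 F4 C5 Ab4 | C4 Db4 Ab4 F4 | Ab3 Bb3 F4 Db4
That's a consistent down a 3rd shift per cell, and no other grouping gives one.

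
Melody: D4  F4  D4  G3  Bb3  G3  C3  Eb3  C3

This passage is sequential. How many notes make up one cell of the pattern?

3

9 notes total. Splitting into 3 groups of 3:
D4 F4 D4 | G3 Bb3 G3 | C3 Eb3 C3
Each cell is the previous one down a 5th — so the unit is 3 notes.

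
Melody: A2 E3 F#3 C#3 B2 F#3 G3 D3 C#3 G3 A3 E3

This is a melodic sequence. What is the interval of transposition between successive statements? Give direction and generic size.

up a 2nd

Unit = 4 notes; the statements start on A2, B2, C#3, moving up a 2nd each time.
From A2 to B2: up a 2nd.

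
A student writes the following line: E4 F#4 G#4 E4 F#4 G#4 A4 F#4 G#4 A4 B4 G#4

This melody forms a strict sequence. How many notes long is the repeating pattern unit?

4

12 notes total. Splitting into 3 groups of 4:
E4 F#4 G#4 E4 | F#4 G#4 A4 F#4 | G#4 A4 B4 G#4
Every group is a transposition up a 2nd of the one before; no shorter unit works.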